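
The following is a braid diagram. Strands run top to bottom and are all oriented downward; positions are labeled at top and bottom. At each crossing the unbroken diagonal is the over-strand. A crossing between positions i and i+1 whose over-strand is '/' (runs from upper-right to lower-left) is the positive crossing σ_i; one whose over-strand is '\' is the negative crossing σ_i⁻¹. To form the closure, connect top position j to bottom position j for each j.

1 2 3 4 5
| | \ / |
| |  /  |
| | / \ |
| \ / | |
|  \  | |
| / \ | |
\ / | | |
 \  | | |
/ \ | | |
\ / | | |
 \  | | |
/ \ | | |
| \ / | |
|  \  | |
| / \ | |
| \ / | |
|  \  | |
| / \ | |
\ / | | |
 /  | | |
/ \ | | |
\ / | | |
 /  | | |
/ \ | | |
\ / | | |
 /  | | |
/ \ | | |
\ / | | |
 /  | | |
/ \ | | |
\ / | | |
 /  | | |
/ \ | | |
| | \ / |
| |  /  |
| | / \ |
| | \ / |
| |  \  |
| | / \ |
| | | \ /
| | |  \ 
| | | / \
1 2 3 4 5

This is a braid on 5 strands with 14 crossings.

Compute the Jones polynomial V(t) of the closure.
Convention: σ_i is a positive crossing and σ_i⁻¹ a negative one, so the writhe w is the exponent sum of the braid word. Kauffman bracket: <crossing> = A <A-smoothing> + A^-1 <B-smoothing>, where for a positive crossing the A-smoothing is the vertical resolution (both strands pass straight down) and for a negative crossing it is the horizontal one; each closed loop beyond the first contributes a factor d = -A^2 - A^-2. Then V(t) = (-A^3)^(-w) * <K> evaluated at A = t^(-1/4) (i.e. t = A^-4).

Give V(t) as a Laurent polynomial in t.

-t^4 + t^3 - t^2 + 2*t - 1 + 2*t^-1 - t^-2 + t^-3 - t^-4

Derivation:
Reading the diagram top to bottom ('/'-over between positions i,i+1 = s_i, '\'-over = s_i^-1): braid word = s3 s2^-1 s1^-1 s1^-1 s2^-1 s2^-1 s1 s1 s1 s1 s1 s3 s3^-1 s4^-1.
The presented braid s3 s2^-1 s1^-1 s1^-1 s2^-1 s2^-1 s1 s1 s1 s1 s1 s3 s3^-1 s4^-1 on 5 strands reduces by inverse Markov moves (closure unchanged at each step):
  Destabilize: the word has the form β·s4^-1 where s4^-1 occurs only as the final letter (β ∈ B_4); drop it and the last strand → 4 strands.
  Deconjugate: the word is γ·β·γ⁻¹ with γ = s3 (prefix) and γ⁻¹ = s3^-1 (suffix); strip both.
  Destabilize: the word has the form β·s3 where s3 occurs only as the final letter (β ∈ B_3); drop it and the last strand → 3 strands.
Reduced to β = s2^-1 s1^-1 s1^-1 s2^-1 s2^-1 s1 s1 s1 s1 s1 on 3 strands, 10 crossings.
Compute on β:
Braid: s2^-1 s1^-1 s1^-1 s2^-1 s2^-1 s1 s1 s1 s1 s1 on 3 strands, 10 crossings.
Writhe w = (#positive) - (#negative) = 5 - 5 = 0.
Enumerate smoothing states for the bracket polynomial. There are 2^10 = 1024 states.
Each crossing splits two ways (0=vertical, 1=horizontal). The state's weight is A^(#A-smoothings - #B-smoothings) * d^(loops - 1).
Tabulate the states by total A-exponent and number of loops L (A-exp: L × count):
  A^10: L=4 ×1
  A^8: L=3 ×10
  A^6: L=2 ×29, L=4 ×16
  A^4: L=1 ×26, L=3 ×74, L=5 ×20
  A^2: L=2 ×90, L=4 ×105, L=6 ×15
  A^0: L=1 ×15, L=3 ×141, L=5 ×90, L=7 ×6
  A^-2: L=2 ×35, L=4 ×130, L=6 ×44, L=8 ×1
  A^-4: L=3 ×40, L=5 ×69, L=7 ×11
  A^-6: L=4 ×25, L=6 ×19, L=8 ×1
  A^-8: L=5 ×8, L=7 ×2
  A^-10: L=6 ×1
Each group contributes A^e * Σ count * d^(L-1):
Powers of d = -A^2 - A^-2: d^2 = A^4 + 2 + A^-4; d^3 = -A^6 - 3*A^2 - 3*A^-2 - A^-6; d^4 = A^8 + 4*A^4 + 6 + 4*A^-4 + A^-8; d^5 = -A^10 - 5*A^6 - 10*A^2 - 10*A^-2 - 5*A^-6 - A^-10; d^6 = A^12 + 6*A^8 + 15*A^4 + 20 + 15*A^-4 + 6*A^-8 + A^-12; d^7 = -A^14 - 7*A^10 - 21*A^6 - 35*A^2 - 35*A^-2 - 21*A^-6 - 7*A^-10 - A^-14.
  A^10 * (d^3) = -A^16 - 3*A^12 - 3*A^8 - A^4
  A^8 * (10*d^2) = 10*A^12 + 20*A^8 + 10*A^4
  A^6 * (29*d + 16*d^3) = -16*A^12 - 77*A^8 - 77*A^4 - 16
  A^4 * (26 + 74*d^2 + 20*d^4) = 20*A^12 + 154*A^8 + 294*A^4 + 154 + 20*A^-4
  A^2 * (90*d + 105*d^3 + 15*d^5) = -15*A^12 - 180*A^8 - 555*A^4 - 555 - 180*A^-4 - 15*A^-8
  A^0 * (15 + 141*d^2 + 90*d^4 + 6*d^6) = 6*A^12 + 126*A^8 + 591*A^4 + 957 + 591*A^-4 + 126*A^-8 + 6*A^-12
  A^-2 * (35*d + 130*d^3 + 44*d^5 + d^7) = -A^12 - 51*A^8 - 371*A^4 - 900 - 900*A^-4 - 371*A^-8 - 51*A^-12 - A^-16
  A^-4 * (40*d^2 + 69*d^4 + 11*d^6) = 11*A^8 + 135*A^4 + 481 + 714*A^-4 + 481*A^-8 + 135*A^-12 + 11*A^-16
  A^-6 * (25*d^3 + 19*d^5 + d^7) = -A^8 - 26*A^4 - 141 - 300*A^-4 - 300*A^-8 - 141*A^-12 - 26*A^-16 - A^-20
  A^-8 * (8*d^4 + 2*d^6) = 2*A^4 + 20 + 62*A^-4 + 88*A^-8 + 62*A^-12 + 20*A^-16 + 2*A^-20
  A^-10 * (d^5) = -1 - 5*A^-4 - 10*A^-8 - 10*A^-12 - 5*A^-16 - A^-20
Summing the groups: <K> = -A^16 + A^12 - A^8 + 2*A^4 - 1 + 2*A^-4 - A^-8 + A^-12 - A^-16
Normalise by the writhe: (-A^3)^(-w) = (-A^3)^(0) = 1, so f(A) = 1 * <K> = -A^16 + A^12 - A^8 + 2*A^4 - 1 + 2*A^-4 - A^-8 + A^-12 - A^-16.
Substitute A = t^(-1/4), i.e. A^e → t^(-e/4): V(t) = -t^4 + t^3 - t^2 + 2*t - 1 + 2*t^-1 - t^-2 + t^-3 - t^-4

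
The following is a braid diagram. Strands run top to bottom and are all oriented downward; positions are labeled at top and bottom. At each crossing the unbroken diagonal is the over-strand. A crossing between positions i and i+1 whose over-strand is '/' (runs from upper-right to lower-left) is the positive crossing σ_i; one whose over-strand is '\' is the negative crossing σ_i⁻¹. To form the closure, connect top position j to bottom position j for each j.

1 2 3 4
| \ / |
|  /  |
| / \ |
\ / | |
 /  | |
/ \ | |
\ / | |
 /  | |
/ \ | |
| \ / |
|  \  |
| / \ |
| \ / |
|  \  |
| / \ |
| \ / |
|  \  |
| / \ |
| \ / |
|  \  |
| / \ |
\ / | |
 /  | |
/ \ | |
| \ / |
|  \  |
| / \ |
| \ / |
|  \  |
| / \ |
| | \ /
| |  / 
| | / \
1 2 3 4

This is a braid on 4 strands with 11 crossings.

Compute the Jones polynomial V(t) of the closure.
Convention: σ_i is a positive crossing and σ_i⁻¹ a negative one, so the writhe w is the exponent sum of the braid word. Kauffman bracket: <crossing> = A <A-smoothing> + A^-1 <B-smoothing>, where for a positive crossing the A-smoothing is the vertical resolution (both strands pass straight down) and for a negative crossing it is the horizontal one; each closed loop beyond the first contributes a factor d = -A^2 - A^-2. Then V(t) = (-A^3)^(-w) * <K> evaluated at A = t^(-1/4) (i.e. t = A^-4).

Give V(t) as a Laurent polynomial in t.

Reading the diagram top to bottom ('/'-over between positions i,i+1 = s_i, '\'-over = s_i^-1): braid word = s2 s1 s1 s2^-1 s2^-1 s2^-1 s2^-1 s1 s2^-1 s2^-1 s3.
The presented braid s2 s1 s1 s2^-1 s2^-1 s2^-1 s2^-1 s1 s2^-1 s2^-1 s3 on 4 strands reduces by inverse Markov moves (closure unchanged at each step):
  Destabilize: the word has the form β·s3 where s3 occurs only as the final letter (β ∈ B_3); drop it and the last strand → 3 strands.
  Deconjugate: the word is γ·β·γ⁻¹ with γ = s2 (prefix) and γ⁻¹ = s2^-1 (suffix); strip both.
Reduced to β = s1 s1 s2^-1 s2^-1 s2^-1 s2^-1 s1 s2^-1 on 3 strands, 8 crossings.
Compute on β:
Braid: s1 s1 s2^-1 s2^-1 s2^-1 s2^-1 s1 s2^-1 on 3 strands, 8 crossings.
Writhe w = (#positive) - (#negative) = 3 - 5 = -2.
State-sum expansion of <K>. There are 2^8 = 256 states.
Each crossing splits two ways (0=vertical, 1=horizontal). The state's weight is A^(#A-smoothings - #B-smoothings) * d^(loops - 1).
Tabulate the states by total A-exponent and number of loops L (A-exp: L × count):
  A^8: L=6 ×1
  A^6: L=5 ×8
  A^4: L=4 ×27, L=6 ×1
  A^2: L=3 ×48, L=5 ×8
  A^0: L=2 ×47, L=4 ×22, L=6 ×1
  A^-2: L=1 ×23, L=3 ×29, L=5 ×4
  A^-4: L=2 ×22, L=4 ×6
  A^-6: L=3 ×8
  A^-8: L=4 ×1
Each group contributes A^e * Σ count * d^(L-1):
Powers of d = -A^2 - A^-2: d^2 = A^4 + 2 + A^-4; d^3 = -A^6 - 3*A^2 - 3*A^-2 - A^-6; d^4 = A^8 + 4*A^4 + 6 + 4*A^-4 + A^-8; d^5 = -A^10 - 5*A^6 - 10*A^2 - 10*A^-2 - 5*A^-6 - A^-10.
  A^8 * (d^5) = -A^18 - 5*A^14 - 10*A^10 - 10*A^6 - 5*A^2 - A^-2
  A^6 * (8*d^4) = 8*A^14 + 32*A^10 + 48*A^6 + 32*A^2 + 8*A^-2
  A^4 * (27*d^3 + d^5) = -A^14 - 32*A^10 - 91*A^6 - 91*A^2 - 32*A^-2 - A^-6
  A^2 * (48*d^2 + 8*d^4) = 8*A^10 + 80*A^6 + 144*A^2 + 80*A^-2 + 8*A^-6
  A^0 * (47*d + 22*d^3 + d^5) = -A^10 - 27*A^6 - 123*A^2 - 123*A^-2 - 27*A^-6 - A^-10
  A^-2 * (23 + 29*d^2 + 4*d^4) = 4*A^6 + 45*A^2 + 105*A^-2 + 45*A^-6 + 4*A^-10
  A^-4 * (22*d + 6*d^3) = -6*A^2 - 40*A^-2 - 40*A^-6 - 6*A^-10
  A^-6 * (8*d^2) = 8*A^-2 + 16*A^-6 + 8*A^-10
  A^-8 * (d^3) = -A^-2 - 3*A^-6 - 3*A^-10 - A^-14
Summing the groups: <K> = -A^18 + 2*A^14 - 3*A^10 + 4*A^6 - 4*A^2 + 4*A^-2 - 2*A^-6 + 2*A^-10 - A^-14
Normalise by the writhe: (-A^3)^(-w) = (-A^3)^(2) = A^6, so f(A) = A^6 * <K> = -A^24 + 2*A^20 - 3*A^16 + 4*A^12 - 4*A^8 + 4*A^4 - 2 + 2*A^-4 - A^-8.
Substitute A = t^(-1/4), i.e. A^e → t^(-e/4): V(t) = -t^2 + 2*t - 2 + 4*t^-1 - 4*t^-2 + 4*t^-3 - 3*t^-4 + 2*t^-5 - t^-6

Answer: -t^2 + 2*t - 2 + 4*t^-1 - 4*t^-2 + 4*t^-3 - 3*t^-4 + 2*t^-5 - t^-6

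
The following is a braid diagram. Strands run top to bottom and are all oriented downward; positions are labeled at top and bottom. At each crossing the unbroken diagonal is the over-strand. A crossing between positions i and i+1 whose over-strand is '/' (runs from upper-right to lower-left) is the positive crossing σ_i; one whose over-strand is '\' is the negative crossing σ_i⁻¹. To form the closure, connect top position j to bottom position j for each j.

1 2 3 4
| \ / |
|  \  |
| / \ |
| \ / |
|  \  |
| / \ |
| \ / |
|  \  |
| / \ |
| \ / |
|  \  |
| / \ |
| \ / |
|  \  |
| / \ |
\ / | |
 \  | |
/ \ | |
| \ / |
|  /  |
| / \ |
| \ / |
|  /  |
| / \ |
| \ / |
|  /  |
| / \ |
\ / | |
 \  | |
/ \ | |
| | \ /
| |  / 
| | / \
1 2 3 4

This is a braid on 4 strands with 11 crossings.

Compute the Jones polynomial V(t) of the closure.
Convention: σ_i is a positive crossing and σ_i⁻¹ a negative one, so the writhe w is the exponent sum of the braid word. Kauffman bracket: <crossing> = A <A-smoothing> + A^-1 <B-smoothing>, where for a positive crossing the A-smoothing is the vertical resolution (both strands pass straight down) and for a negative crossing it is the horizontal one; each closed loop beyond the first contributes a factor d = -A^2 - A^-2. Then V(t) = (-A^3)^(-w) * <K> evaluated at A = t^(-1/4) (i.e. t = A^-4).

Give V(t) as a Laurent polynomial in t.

Reading the diagram top to bottom ('/'-over between positions i,i+1 = s_i, '\'-over = s_i^-1): braid word = s2^-1 s2^-1 s2^-1 s2^-1 s2^-1 s1^-1 s2 s2 s2 s1^-1 s3.
The presented braid s2^-1 s2^-1 s2^-1 s2^-1 s2^-1 s1^-1 s2 s2 s2 s1^-1 s3 on 4 strands reduces by inverse Markov moves (closure unchanged at each step):
  Destabilize: the word has the form β·s3 where s3 occurs only as the final letter (β ∈ B_3); drop it and the last strand → 3 strands.
Reduced to β = s2^-1 s2^-1 s2^-1 s2^-1 s2^-1 s1^-1 s2 s2 s2 s1^-1 on 3 strands, 10 crossings.
Compute on β:
Braid: s2^-1 s2^-1 s2^-1 s2^-1 s2^-1 s1^-1 s2 s2 s2 s1^-1 on 3 strands, 10 crossings.
Writhe w = (#positive) - (#negative) = 3 - 7 = -4.
Enumerate smoothing states for the bracket polynomial. There are 2^10 = 1024 states.
Smooth each crossing (0=||, 1=⌣⌢); contribution A^(Σ sign_k(1-2s_k)) * d^(L-1).
Tabulate the states by total A-exponent and number of loops L (A-exp: L × count):
  A^10: L=6 ×1
  A^8: L=5 ×10
  A^6: L=4 ×35, L=6 ×10
  A^4: L=3 ×60, L=5 ×50, L=7 ×10
  A^2: L=2 ×55, L=4 ×100, L=6 ×50, L=8 ×5
  A^0: L=1 ×25, L=3 ×101, L=5 ×100, L=7 ×25, L=9 ×1
  A^-2: L=2 ×55, L=4 ×100, L=6 ×50, L=8 ×5
  A^-4: L=1 ×6, L=3 ×54, L=5 ×50, L=7 ×10
  A^-6: L=2 ×9, L=4 ×26, L=6 ×10
  A^-8: L=3 ×5, L=5 ×5
  A^-10: L=4 ×1
Each group contributes A^e * Σ count * d^(L-1):
Powers of d = -A^2 - A^-2: d^2 = A^4 + 2 + A^-4; d^3 = -A^6 - 3*A^2 - 3*A^-2 - A^-6; d^4 = A^8 + 4*A^4 + 6 + 4*A^-4 + A^-8; d^5 = -A^10 - 5*A^6 - 10*A^2 - 10*A^-2 - 5*A^-6 - A^-10; d^6 = A^12 + 6*A^8 + 15*A^4 + 20 + 15*A^-4 + 6*A^-8 + A^-12; d^7 = -A^14 - 7*A^10 - 21*A^6 - 35*A^2 - 35*A^-2 - 21*A^-6 - 7*A^-10 - A^-14; d^8 = A^16 + 8*A^12 + 28*A^8 + 56*A^4 + 70 + 56*A^-4 + 28*A^-8 + 8*A^-12 + A^-16.
  A^10 * (d^5) = -A^20 - 5*A^16 - 10*A^12 - 10*A^8 - 5*A^4 - 1
  A^8 * (10*d^4) = 10*A^16 + 40*A^12 + 60*A^8 + 40*A^4 + 10
  A^6 * (35*d^3 + 10*d^5) = -10*A^16 - 85*A^12 - 205*A^8 - 205*A^4 - 85 - 10*A^-4
  A^4 * (60*d^2 + 50*d^4 + 10*d^6) = 10*A^16 + 110*A^12 + 410*A^8 + 620*A^4 + 410 + 110*A^-4 + 10*A^-8
  A^2 * (55*d + 100*d^3 + 50*d^5 + 5*d^7) = -5*A^16 - 85*A^12 - 455*A^8 - 1030*A^4 - 1030 - 455*A^-4 - 85*A^-8 - 5*A^-12
  A^0 * (25 + 101*d^2 + 100*d^4 + 25*d^6 + d^8) = A^16 + 33*A^12 + 278*A^8 + 932*A^4 + 1397 + 932*A^-4 + 278*A^-8 + 33*A^-12 + A^-16
  A^-2 * (55*d + 100*d^3 + 50*d^5 + 5*d^7) = -5*A^12 - 85*A^8 - 455*A^4 - 1030 - 1030*A^-4 - 455*A^-8 - 85*A^-12 - 5*A^-16
  A^-4 * (6 + 54*d^2 + 50*d^4 + 10*d^6) = 10*A^8 + 110*A^4 + 404 + 614*A^-4 + 404*A^-8 + 110*A^-12 + 10*A^-16
  A^-6 * (9*d + 26*d^3 + 10*d^5) = -10*A^4 - 76 - 187*A^-4 - 187*A^-8 - 76*A^-12 - 10*A^-16
  A^-8 * (5*d^2 + 5*d^4) = 5 + 25*A^-4 + 40*A^-8 + 25*A^-12 + 5*A^-16
  A^-10 * (d^3) = -A^-4 - 3*A^-8 - 3*A^-12 - A^-16
Summing the groups: <K> = -A^20 + A^16 - 2*A^12 + 3*A^8 - 3*A^4 + 4 - 2*A^-4 + 2*A^-8 - A^-12
Normalise by the writhe: (-A^3)^(-w) = (-A^3)^(4) = A^12, so f(A) = A^12 * <K> = -A^32 + A^28 - 2*A^24 + 3*A^20 - 3*A^16 + 4*A^12 - 2*A^8 + 2*A^4 - 1.
Substitute A = t^(-1/4), i.e. A^e → t^(-e/4): V(t) = -1 + 2*t^-1 - 2*t^-2 + 4*t^-3 - 3*t^-4 + 3*t^-5 - 2*t^-6 + t^-7 - t^-8

Answer: -1 + 2*t^-1 - 2*t^-2 + 4*t^-3 - 3*t^-4 + 3*t^-5 - 2*t^-6 + t^-7 - t^-8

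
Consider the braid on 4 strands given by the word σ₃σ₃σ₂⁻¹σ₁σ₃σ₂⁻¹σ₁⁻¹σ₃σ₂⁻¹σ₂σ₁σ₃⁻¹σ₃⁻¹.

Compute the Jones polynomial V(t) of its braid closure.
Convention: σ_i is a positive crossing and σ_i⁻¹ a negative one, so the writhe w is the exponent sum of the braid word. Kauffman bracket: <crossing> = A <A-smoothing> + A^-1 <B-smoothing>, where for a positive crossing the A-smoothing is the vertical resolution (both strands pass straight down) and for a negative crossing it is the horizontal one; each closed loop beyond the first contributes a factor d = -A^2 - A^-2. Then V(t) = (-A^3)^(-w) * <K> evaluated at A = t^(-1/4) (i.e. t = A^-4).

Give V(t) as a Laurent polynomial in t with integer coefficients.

The presented braid s3 s3 s2^-1 s1 s3 s2^-1 s1^-1 s3 s2^-1 s2 s1 s3^-1 s3^-1 on 4 strands reduces by inverse Markov moves (closure unchanged at each step):
  Deconjugate: the word is γ·β·γ⁻¹ with γ = s3 s3 (prefix) and γ⁻¹ = s3^-1 s3^-1 (suffix); strip both.
Reduced to β = s2^-1 s1 s3 s2^-1 s1^-1 s3 s2^-1 s2 s1 on 4 strands, 9 crossings.
Compute on β:
First cancel adjacent σ_i σ_i⁻¹ pairs (Reidemeister II — same braid, same closure): s2^-1 s1 s3 s2^-1 s1^-1 s3 s2^-1 s2 s1 → s2^-1 s1 s3 s2^-1 s1^-1 s3 s1.
Braid: s2^-1 s1 s3 s2^-1 s1^-1 s3 s1 on 4 strands, 7 crossings.
Writhe w = (#positive) - (#negative) = 4 - 3 = 1.
Enumerate smoothing states for the bracket polynomial. There are 2^7 = 128 states.
Each crossing splits two ways (0=vertical, 1=horizontal). The state's weight is A^(#A-smoothings - #B-smoothings) * d^(loops - 1).
Tabulate the states by total A-exponent and number of loops L (A-exp: L × count):
  A^7: L=3 ×1
  A^5: L=2 ×5, L=4 ×2
  A^3: L=1 ×7, L=3 ×14
  A^1: L=2 ×30, L=4 ×5
  A^-1: L=1 ×12, L=3 ×22, L=5 ×1
  A^-3: L=2 ×13, L=4 ×8
  A^-5: L=3 ×6, L=5 ×1
  A^-7: L=4 ×1
Each group contributes A^e * Σ count * d^(L-1):
Powers of d = -A^2 - A^-2: d^2 = A^4 + 2 + A^-4; d^3 = -A^6 - 3*A^2 - 3*A^-2 - A^-6; d^4 = A^8 + 4*A^4 + 6 + 4*A^-4 + A^-8.
  A^7 * (d^2) = A^11 + 2*A^7 + A^3
  A^5 * (5*d + 2*d^3) = -2*A^11 - 11*A^7 - 11*A^3 - 2*A^-1
  A^3 * (7 + 14*d^2) = 14*A^7 + 35*A^3 + 14*A^-1
  A^1 * (30*d + 5*d^3) = -5*A^7 - 45*A^3 - 45*A^-1 - 5*A^-5
  A^-1 * (12 + 22*d^2 + d^4) = A^7 + 26*A^3 + 62*A^-1 + 26*A^-5 + A^-9
  A^-3 * (13*d + 8*d^3) = -8*A^3 - 37*A^-1 - 37*A^-5 - 8*A^-9
  A^-5 * (6*d^2 + d^4) = A^3 + 10*A^-1 + 18*A^-5 + 10*A^-9 + A^-13
  A^-7 * (d^3) = -A^-1 - 3*A^-5 - 3*A^-9 - A^-13
Summing the groups: <K> = -A^11 + A^7 - A^3 + A^-1 - A^-5
Normalise by the writhe: (-A^3)^(-w) = (-A^3)^(-1) = -A^-3, so f(A) = -A^-3 * <K> = A^8 - A^4 + 1 - A^-4 + A^-8.
Substitute A = t^(-1/4), i.e. A^e → t^(-e/4): V(t) = t^2 - t + 1 - t^-1 + t^-2

Answer: t^2 - t + 1 - t^-1 + t^-2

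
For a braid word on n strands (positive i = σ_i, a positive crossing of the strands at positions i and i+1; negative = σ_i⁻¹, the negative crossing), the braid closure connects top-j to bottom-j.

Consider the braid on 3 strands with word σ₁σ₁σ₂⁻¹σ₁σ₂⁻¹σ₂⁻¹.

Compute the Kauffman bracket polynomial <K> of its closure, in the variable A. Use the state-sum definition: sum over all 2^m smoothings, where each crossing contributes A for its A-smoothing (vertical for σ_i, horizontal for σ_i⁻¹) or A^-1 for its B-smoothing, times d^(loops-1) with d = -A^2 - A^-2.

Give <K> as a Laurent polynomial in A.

-A^12 + 2*A^8 - 2*A^4 + 3 - 2*A^-4 + 2*A^-8 - A^-12

Derivation:
Braid: s1 s1 s2^-1 s1 s2^-1 s2^-1 on 3 strands, 6 crossings.
Writhe w = (#positive) - (#negative) = 3 - 3 = 0.
State-sum expansion of <K>. There are 2^6 = 64 states.
Smooth each crossing (0=||, 1=⌣⌢); contribution A^(Σ sign_k(1-2s_k)) * d^(L-1).
Tabulate the states by total A-exponent and number of loops L (A-exp: L × count):
  A^6: L=4 ×1
  A^4: L=3 ×6
  A^2: L=2 ×14, L=4 ×1
  A^0: L=1 ×13, L=3 ×7
  A^-2: L=2 ×14, L=4 ×1
  A^-4: L=3 ×6
  A^-6: L=4 ×1
Each group contributes A^e * Σ count * d^(L-1):
Powers of d = -A^2 - A^-2: d^2 = A^4 + 2 + A^-4; d^3 = -A^6 - 3*A^2 - 3*A^-2 - A^-6.
  A^6 * (d^3) = -A^12 - 3*A^8 - 3*A^4 - 1
  A^4 * (6*d^2) = 6*A^8 + 12*A^4 + 6
  A^2 * (14*d + d^3) = -A^8 - 17*A^4 - 17 - A^-4
  A^0 * (13 + 7*d^2) = 7*A^4 + 27 + 7*A^-4
  A^-2 * (14*d + d^3) = -A^4 - 17 - 17*A^-4 - A^-8
  A^-4 * (6*d^2) = 6 + 12*A^-4 + 6*A^-8
  A^-6 * (d^3) = -1 - 3*A^-4 - 3*A^-8 - A^-12
Summing the groups: <K> = -A^12 + 2*A^8 - 2*A^4 + 3 - 2*A^-4 + 2*A^-8 - A^-12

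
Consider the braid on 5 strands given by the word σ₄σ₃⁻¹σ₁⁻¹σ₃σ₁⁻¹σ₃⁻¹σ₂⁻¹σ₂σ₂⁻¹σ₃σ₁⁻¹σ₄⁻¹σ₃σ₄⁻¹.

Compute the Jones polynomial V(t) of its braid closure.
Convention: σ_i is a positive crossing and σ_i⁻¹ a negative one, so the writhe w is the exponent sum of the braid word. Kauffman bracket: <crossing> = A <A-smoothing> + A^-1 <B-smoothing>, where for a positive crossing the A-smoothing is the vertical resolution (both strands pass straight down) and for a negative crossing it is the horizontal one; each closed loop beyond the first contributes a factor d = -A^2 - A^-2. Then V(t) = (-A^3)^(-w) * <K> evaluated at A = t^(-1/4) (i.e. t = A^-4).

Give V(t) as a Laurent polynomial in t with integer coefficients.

t^-1 + t^-3 - t^-4

Derivation:
The presented braid s4 s3^-1 s1^-1 s3 s1^-1 s3^-1 s2^-1 s2 s2^-1 s3 s1^-1 s4^-1 s3 s4^-1 on 5 strands reduces by inverse Markov moves (closure unchanged at each step):
  Deconjugate: the word is γ·β·γ⁻¹ with γ = s4 s3^-1 (prefix) and γ⁻¹ = s3 s4^-1 (suffix); strip both.
  Destabilize: the word has the form β·s4^-1 where s4^-1 occurs only as the final letter (β ∈ B_4); drop it and the last strand → 4 strands.
Reduced to β = s1^-1 s3 s1^-1 s3^-1 s2^-1 s2 s2^-1 s3 s1^-1 on 4 strands, 9 crossings.
Compute on β:
First cancel adjacent σ_i σ_i⁻¹ pairs (Reidemeister II — same braid, same closure): s1^-1 s3 s1^-1 s3^-1 s2^-1 s2 s2^-1 s3 s1^-1 → s1^-1 s3 s1^-1 s3^-1 s2^-1 s3 s1^-1.
Braid: s1^-1 s3 s1^-1 s3^-1 s2^-1 s3 s1^-1 on 4 strands, 7 crossings.
Writhe w = (#positive) - (#negative) = 2 - 5 = -3.
State-sum expansion of <K>. There are 2^7 = 128 states.
Each crossing splits two ways (0=vertical, 1=horizontal). The state's weight is A^(#A-smoothings - #B-smoothings) * d^(loops - 1).
Tabulate the states by total A-exponent and number of loops L (A-exp: L × count):
  A^7: L=3 ×1
  A^5: L=2 ×3, L=4 ×4
  A^3: L=1 ×3, L=3 ×14, L=5 ×4
  A^1: L=2 ×19, L=4 ×15, L=6 ×1
  A^-1: L=1 ×6, L=3 ×25, L=5 ×4
  A^-3: L=2 ×11, L=4 ×10
  A^-5: L=3 ×6, L=5 ×1
  A^-7: L=4 ×1
Each group contributes A^e * Σ count * d^(L-1):
Powers of d = -A^2 - A^-2: d^2 = A^4 + 2 + A^-4; d^3 = -A^6 - 3*A^2 - 3*A^-2 - A^-6; d^4 = A^8 + 4*A^4 + 6 + 4*A^-4 + A^-8; d^5 = -A^10 - 5*A^6 - 10*A^2 - 10*A^-2 - 5*A^-6 - A^-10.
  A^7 * (d^2) = A^11 + 2*A^7 + A^3
  A^5 * (3*d + 4*d^3) = -4*A^11 - 15*A^7 - 15*A^3 - 4*A^-1
  A^3 * (3 + 14*d^2 + 4*d^4) = 4*A^11 + 30*A^7 + 55*A^3 + 30*A^-1 + 4*A^-5
  A^1 * (19*d + 15*d^3 + d^5) = -A^11 - 20*A^7 - 74*A^3 - 74*A^-1 - 20*A^-5 - A^-9
  A^-1 * (6 + 25*d^2 + 4*d^4) = 4*A^7 + 41*A^3 + 80*A^-1 + 41*A^-5 + 4*A^-9
  A^-3 * (11*d + 10*d^3) = -10*A^3 - 41*A^-1 - 41*A^-5 - 10*A^-9
  A^-5 * (6*d^2 + d^4) = A^3 + 10*A^-1 + 18*A^-5 + 10*A^-9 + A^-13
  A^-7 * (d^3) = -A^-1 - 3*A^-5 - 3*A^-9 - A^-13
Summing the groups: <K> = A^7 - A^3 - A^-5
Normalise by the writhe: (-A^3)^(-w) = (-A^3)^(3) = -A^9, so f(A) = -A^9 * <K> = -A^16 + A^12 + A^4.
Substitute A = t^(-1/4), i.e. A^e → t^(-e/4): V(t) = t^-1 + t^-3 - t^-4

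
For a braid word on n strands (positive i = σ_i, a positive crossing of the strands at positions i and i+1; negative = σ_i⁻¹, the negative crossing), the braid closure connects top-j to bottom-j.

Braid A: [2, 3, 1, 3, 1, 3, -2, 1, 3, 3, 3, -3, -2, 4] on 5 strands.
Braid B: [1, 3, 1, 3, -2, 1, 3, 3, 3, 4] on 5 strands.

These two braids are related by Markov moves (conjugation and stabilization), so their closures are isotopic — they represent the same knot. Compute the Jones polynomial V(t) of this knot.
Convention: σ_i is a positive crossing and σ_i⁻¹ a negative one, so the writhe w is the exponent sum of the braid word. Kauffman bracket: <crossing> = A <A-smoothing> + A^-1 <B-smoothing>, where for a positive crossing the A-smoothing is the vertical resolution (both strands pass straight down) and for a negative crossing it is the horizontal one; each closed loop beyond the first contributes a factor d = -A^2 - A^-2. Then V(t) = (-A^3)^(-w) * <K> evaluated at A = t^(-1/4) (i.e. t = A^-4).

t^11 - 2*t^10 + 2*t^9 - 3*t^8 + 2*t^7 - 2*t^6 + 2*t^5 + t^3

Derivation:
Markov-equivalent braids have isotopic closures, hence identical knot invariants. Strip the Markov moves from each word to reach a common short braid β, then compute V(t) once on β.
Braid A: s2 s3 s1 s3 s1 s3 s2^-1 s1 s3 s3 s3 s3^-1 s2^-1 s4 on 5 strands reduces by inverse Markov moves (closure unchanged at each step):
  Destabilize: the word has the form β·s4 where s4 occurs only as the final letter (β ∈ B_4); drop it and the last strand → 4 strands.
  Deconjugate: the word is γ·β·γ⁻¹ with γ = s2 (prefix) and γ⁻¹ = s2^-1 (suffix); strip both.
  Deconjugate: the word is γ·β·γ⁻¹ with γ = s3 (prefix) and γ⁻¹ = s3^-1 (suffix); strip both.
Reduced to β = s1 s3 s1 s3 s2^-1 s1 s3 s3 s3 on 4 strands, 9 crossings.
Braid B: s1 s3 s1 s3 s2^-1 s1 s3 s3 s3 s4 on 5 strands reduces by inverse Markov moves (closure unchanged at each step):
  Destabilize: the word has the form β·s4 where s4 occurs only as the final letter (β ∈ B_4); drop it and the last strand → 4 strands.
Reduced to β = s1 s3 s1 s3 s2^-1 s1 s3 s3 s3 on 4 strands, 9 crossings.
Both give the same β = s1 s3 s1 s3 s2^-1 s1 s3 s3 s3 on 4 strands, so one state sum suffices:
Braid: s1 s3 s1 s3 s2^-1 s1 s3 s3 s3 on 4 strands, 9 crossings.
Writhe w = (#positive) - (#negative) = 8 - 1 = 7.
Enumerate smoothing states for the bracket polynomial. There are 2^9 = 512 states.
Each crossing splits two ways (0=vertical, 1=horizontal). The state's weight is A^(#A-smoothings - #B-smoothings) * d^(loops - 1).
Tabulate the states by total A-exponent and number of loops L (A-exp: L × count):
  A^9: L=3 ×1
  A^7: L=2 ×8, L=4 ×1
  A^5: L=1 ×15, L=3 ×21
  A^3: L=2 ×60, L=4 ×24
  A^1: L=3 ×110, L=5 ×16
  A^-1: L=4 ×120, L=6 ×6
  A^-3: L=5 ×83, L=7 ×1
  A^-5: L=6 ×36
  A^-7: L=7 ×9
  A^-9: L=8 ×1
Each group contributes A^e * Σ count * d^(L-1):
Powers of d = -A^2 - A^-2: d^2 = A^4 + 2 + A^-4; d^3 = -A^6 - 3*A^2 - 3*A^-2 - A^-6; d^4 = A^8 + 4*A^4 + 6 + 4*A^-4 + A^-8; d^5 = -A^10 - 5*A^6 - 10*A^2 - 10*A^-2 - 5*A^-6 - A^-10; d^6 = A^12 + 6*A^8 + 15*A^4 + 20 + 15*A^-4 + 6*A^-8 + A^-12; d^7 = -A^14 - 7*A^10 - 21*A^6 - 35*A^2 - 35*A^-2 - 21*A^-6 - 7*A^-10 - A^-14.
  A^9 * (d^2) = A^13 + 2*A^9 + A^5
  A^7 * (8*d + d^3) = -A^13 - 11*A^9 - 11*A^5 - A
  A^5 * (15 + 21*d^2) = 21*A^9 + 57*A^5 + 21*A
  A^3 * (60*d + 24*d^3) = -24*A^9 - 132*A^5 - 132*A - 24*A^-3
  A^1 * (110*d^2 + 16*d^4) = 16*A^9 + 174*A^5 + 316*A + 174*A^-3 + 16*A^-7
  A^-1 * (120*d^3 + 6*d^5) = -6*A^9 - 150*A^5 - 420*A - 420*A^-3 - 150*A^-7 - 6*A^-11
  A^-3 * (83*d^4 + d^6) = A^9 + 89*A^5 + 347*A + 518*A^-3 + 347*A^-7 + 89*A^-11 + A^-15
  A^-5 * (36*d^5) = -36*A^5 - 180*A - 360*A^-3 - 360*A^-7 - 180*A^-11 - 36*A^-15
  A^-7 * (9*d^6) = 9*A^5 + 54*A + 135*A^-3 + 180*A^-7 + 135*A^-11 + 54*A^-15 + 9*A^-19
  A^-9 * (d^7) = -A^5 - 7*A - 21*A^-3 - 35*A^-7 - 35*A^-11 - 21*A^-15 - 7*A^-19 - A^-23
Summing the groups: <K> = -A^9 - 2*A + 2*A^-3 - 2*A^-7 + 3*A^-11 - 2*A^-15 + 2*A^-19 - A^-23
Normalise by the writhe: (-A^3)^(-w) = (-A^3)^(-7) = -A^-21, so f(A) = -A^-21 * <K> = A^-12 + 2*A^-20 - 2*A^-24 + 2*A^-28 - 3*A^-32 + 2*A^-36 - 2*A^-40 + A^-44.
Substitute A = t^(-1/4), i.e. A^e → t^(-e/4): V(t) = t^11 - 2*t^10 + 2*t^9 - 3*t^8 + 2*t^7 - 2*t^6 + 2*t^5 + t^3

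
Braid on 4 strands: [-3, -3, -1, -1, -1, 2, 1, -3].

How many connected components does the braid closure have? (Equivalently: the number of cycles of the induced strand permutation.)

2

Derivation:
Track the strand permutation on 4 strands, starting from identity.
  step 1: s3^-1 swaps positions 3,4 -> [1 2 4 3]
  step 2: s3^-1 swaps positions 3,4 -> [1 2 3 4]
  step 3: s1^-1 swaps positions 1,2 -> [2 1 3 4]
  step 4: s1^-1 swaps positions 1,2 -> [1 2 3 4]
  step 5: s1^-1 swaps positions 1,2 -> [2 1 3 4]
  step 6: s2 swaps positions 2,3 -> [2 3 1 4]
  step 7: s1 swaps positions 1,2 -> [3 2 1 4]
  step 8: s3^-1 swaps positions 3,4 -> [3 2 4 1]
Final permutation (position -> original strand): [3 2 4 1]
Closure components = cycle count of this permutation = 2.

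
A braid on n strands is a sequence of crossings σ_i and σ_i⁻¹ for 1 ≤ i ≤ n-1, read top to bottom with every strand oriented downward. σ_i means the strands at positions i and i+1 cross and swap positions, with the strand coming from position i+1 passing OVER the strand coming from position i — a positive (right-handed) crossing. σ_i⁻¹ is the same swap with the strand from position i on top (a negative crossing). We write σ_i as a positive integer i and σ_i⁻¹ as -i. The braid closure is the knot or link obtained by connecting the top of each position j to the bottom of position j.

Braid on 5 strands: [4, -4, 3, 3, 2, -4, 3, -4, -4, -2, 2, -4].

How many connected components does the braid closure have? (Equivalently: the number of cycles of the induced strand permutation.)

3

Derivation:
Track the strand permutation on 5 strands, starting from identity.
  step 1: s4 swaps positions 4,5 -> [1 2 3 5 4]
  step 2: s4^-1 swaps positions 4,5 -> [1 2 3 4 5]
  step 3: s3 swaps positions 3,4 -> [1 2 4 3 5]
  step 4: s3 swaps positions 3,4 -> [1 2 3 4 5]
  step 5: s2 swaps positions 2,3 -> [1 3 2 4 5]
  step 6: s4^-1 swaps positions 4,5 -> [1 3 2 5 4]
  step 7: s3 swaps positions 3,4 -> [1 3 5 2 4]
  step 8: s4^-1 swaps positions 4,5 -> [1 3 5 4 2]
  step 9: s4^-1 swaps positions 4,5 -> [1 3 5 2 4]
  step 10: s2^-1 swaps positions 2,3 -> [1 5 3 2 4]
  step 11: s2 swaps positions 2,3 -> [1 3 5 2 4]
  step 12: s4^-1 swaps positions 4,5 -> [1 3 5 4 2]
Final permutation (position -> original strand): [1 3 5 4 2]
Closure components = cycle count of this permutation = 3.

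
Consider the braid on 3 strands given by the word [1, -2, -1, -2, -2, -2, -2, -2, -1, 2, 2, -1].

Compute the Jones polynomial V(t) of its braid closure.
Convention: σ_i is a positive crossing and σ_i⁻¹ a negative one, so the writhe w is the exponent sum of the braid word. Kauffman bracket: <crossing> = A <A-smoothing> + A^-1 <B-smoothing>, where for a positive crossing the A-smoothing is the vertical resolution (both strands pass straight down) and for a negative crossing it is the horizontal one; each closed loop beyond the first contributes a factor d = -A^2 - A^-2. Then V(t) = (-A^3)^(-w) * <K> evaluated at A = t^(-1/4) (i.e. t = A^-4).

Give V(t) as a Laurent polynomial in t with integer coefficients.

The presented braid s1 s2^-1 s1^-1 s2^-1 s2^-1 s2^-1 s2^-1 s2^-1 s1^-1 s2 s2 s1^-1 on 3 strands reduces by inverse Markov moves (closure unchanged at each step):
  Deconjugate: the word is γ·β·γ⁻¹ with γ = s1 (prefix) and γ⁻¹ = s1^-1 (suffix); strip both.
  Deconjugate: the word is γ·β·γ⁻¹ with γ = s2^-1 (prefix) and γ⁻¹ = s2 (suffix); strip both.
Reduced to β = s1^-1 s2^-1 s2^-1 s2^-1 s2^-1 s2^-1 s1^-1 s2 on 3 strands, 8 crossings.
Compute on β:
Braid: s1^-1 s2^-1 s2^-1 s2^-1 s2^-1 s2^-1 s1^-1 s2 on 3 strands, 8 crossings.
Writhe w = (#positive) - (#negative) = 1 - 7 = -6.
Enumerate smoothing states for the bracket polynomial. There are 2^8 = 256 states.
For each crossing: s=0 is the vertical smoothing, s=1 horizontal. Crossing k contributes A^(sign_k * (1 - 2*s_k)); loop factor d = -A^2 - A^-2.
Tabulate the states by total A-exponent and number of loops L (A-exp: L × count):
  A^8: L=6 ×1
  A^6: L=5 ×8
  A^4: L=4 ×25, L=6 ×3
  A^2: L=3 ×40, L=5 ×15, L=7 ×1
  A^0: L=2 ×35, L=4 ×30, L=6 ×5
  A^-2: L=1 ×15, L=3 ×31, L=5 ×10
  A^-4: L=2 ×18, L=4 ×10
  A^-6: L=1 ×2, L=3 ×6
  A^-8: L=2 ×1
Each group contributes A^e * Σ count * d^(L-1):
Powers of d = -A^2 - A^-2: d^2 = A^4 + 2 + A^-4; d^3 = -A^6 - 3*A^2 - 3*A^-2 - A^-6; d^4 = A^8 + 4*A^4 + 6 + 4*A^-4 + A^-8; d^5 = -A^10 - 5*A^6 - 10*A^2 - 10*A^-2 - 5*A^-6 - A^-10; d^6 = A^12 + 6*A^8 + 15*A^4 + 20 + 15*A^-4 + 6*A^-8 + A^-12.
  A^8 * (d^5) = -A^18 - 5*A^14 - 10*A^10 - 10*A^6 - 5*A^2 - A^-2
  A^6 * (8*d^4) = 8*A^14 + 32*A^10 + 48*A^6 + 32*A^2 + 8*A^-2
  A^4 * (25*d^3 + 3*d^5) = -3*A^14 - 40*A^10 - 105*A^6 - 105*A^2 - 40*A^-2 - 3*A^-6
  A^2 * (40*d^2 + 15*d^4 + d^6) = A^14 + 21*A^10 + 115*A^6 + 190*A^2 + 115*A^-2 + 21*A^-6 + A^-10
  A^0 * (35*d + 30*d^3 + 5*d^5) = -5*A^10 - 55*A^6 - 175*A^2 - 175*A^-2 - 55*A^-6 - 5*A^-10
  A^-2 * (15 + 31*d^2 + 10*d^4) = 10*A^6 + 71*A^2 + 137*A^-2 + 71*A^-6 + 10*A^-10
  A^-4 * (18*d + 10*d^3) = -10*A^2 - 48*A^-2 - 48*A^-6 - 10*A^-10
  A^-6 * (2 + 6*d^2) = 6*A^-2 + 14*A^-6 + 6*A^-10
  A^-8 * (d) = -A^-6 - A^-10
Summing the groups: <K> = -A^18 + A^14 - 2*A^10 + 3*A^6 - 2*A^2 + 2*A^-2 - A^-6 + A^-10
Normalise by the writhe: (-A^3)^(-w) = (-A^3)^(6) = A^18, so f(A) = A^18 * <K> = -A^36 + A^32 - 2*A^28 + 3*A^24 - 2*A^20 + 2*A^16 - A^12 + A^8.
Substitute A = t^(-1/4), i.e. A^e → t^(-e/4): V(t) = t^-2 - t^-3 + 2*t^-4 - 2*t^-5 + 3*t^-6 - 2*t^-7 + t^-8 - t^-9

Answer: t^-2 - t^-3 + 2*t^-4 - 2*t^-5 + 3*t^-6 - 2*t^-7 + t^-8 - t^-9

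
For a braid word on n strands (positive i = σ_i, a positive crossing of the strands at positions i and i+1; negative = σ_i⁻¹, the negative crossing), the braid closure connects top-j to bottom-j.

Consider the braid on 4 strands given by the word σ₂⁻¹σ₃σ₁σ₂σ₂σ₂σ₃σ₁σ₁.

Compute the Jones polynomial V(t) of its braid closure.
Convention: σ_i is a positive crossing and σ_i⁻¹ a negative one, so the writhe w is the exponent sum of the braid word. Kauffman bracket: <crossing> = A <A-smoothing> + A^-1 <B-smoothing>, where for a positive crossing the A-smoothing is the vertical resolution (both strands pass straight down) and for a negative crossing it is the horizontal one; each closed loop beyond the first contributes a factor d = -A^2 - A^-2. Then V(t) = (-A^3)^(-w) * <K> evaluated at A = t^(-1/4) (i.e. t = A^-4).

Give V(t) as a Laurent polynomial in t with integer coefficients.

t^10 - 3*t^9 + 4*t^8 - 6*t^7 + 6*t^6 - 5*t^5 + 5*t^4 - 2*t^3 + t^2

Derivation:
Braid: s2^-1 s3 s1 s2 s2 s2 s3 s1 s1 on 4 strands, 9 crossings.
Writhe w = (#positive) - (#negative) = 8 - 1 = 7.
Enumerate smoothing states for the bracket polynomial. There are 2^9 = 512 states.
Each crossing splits two ways (0=vertical, 1=horizontal). The state's weight is A^(#A-smoothings - #B-smoothings) * d^(loops - 1).
Tabulate the states by total A-exponent and number of loops L (A-exp: L × count):
  A^9: L=3 ×1
  A^7: L=2 ×5, L=4 ×4
  A^5: L=1 ×6, L=3 ×27, L=5 ×3
  A^3: L=2 ×57, L=4 ×26, L=6 ×1
  A^1: L=1 ×39, L=3 ×77, L=5 ×10
  A^-1: L=2 ×81, L=4 ×44, L=6 ×1
  A^-3: L=3 ×73, L=5 ×11
  A^-5: L=4 ×35, L=6 ×1
  A^-7: L=5 ×9
  A^-9: L=6 ×1
Each group contributes A^e * Σ count * d^(L-1):
Powers of d = -A^2 - A^-2: d^2 = A^4 + 2 + A^-4; d^3 = -A^6 - 3*A^2 - 3*A^-2 - A^-6; d^4 = A^8 + 4*A^4 + 6 + 4*A^-4 + A^-8; d^5 = -A^10 - 5*A^6 - 10*A^2 - 10*A^-2 - 5*A^-6 - A^-10.
  A^9 * (d^2) = A^13 + 2*A^9 + A^5
  A^7 * (5*d + 4*d^3) = -4*A^13 - 17*A^9 - 17*A^5 - 4*A
  A^5 * (6 + 27*d^2 + 3*d^4) = 3*A^13 + 39*A^9 + 78*A^5 + 39*A + 3*A^-3
  A^3 * (57*d + 26*d^3 + d^5) = -A^13 - 31*A^9 - 145*A^5 - 145*A - 31*A^-3 - A^-7
  A^1 * (39 + 77*d^2 + 10*d^4) = 10*A^9 + 117*A^5 + 253*A + 117*A^-3 + 10*A^-7
  A^-1 * (81*d + 44*d^3 + d^5) = -A^9 - 49*A^5 - 223*A - 223*A^-3 - 49*A^-7 - A^-11
  A^-3 * (73*d^2 + 11*d^4) = 11*A^5 + 117*A + 212*A^-3 + 117*A^-7 + 11*A^-11
  A^-5 * (35*d^3 + d^5) = -A^5 - 40*A - 115*A^-3 - 115*A^-7 - 40*A^-11 - A^-15
  A^-7 * (9*d^4) = 9*A + 36*A^-3 + 54*A^-7 + 36*A^-11 + 9*A^-15
  A^-9 * (d^5) = -A - 5*A^-3 - 10*A^-7 - 10*A^-11 - 5*A^-15 - A^-19
Summing the groups: <K> = -A^13 + 2*A^9 - 5*A^5 + 5*A - 6*A^-3 + 6*A^-7 - 4*A^-11 + 3*A^-15 - A^-19
Normalise by the writhe: (-A^3)^(-w) = (-A^3)^(-7) = -A^-21, so f(A) = -A^-21 * <K> = A^-8 - 2*A^-12 + 5*A^-16 - 5*A^-20 + 6*A^-24 - 6*A^-28 + 4*A^-32 - 3*A^-36 + A^-40.
Substitute A = t^(-1/4), i.e. A^e → t^(-e/4): V(t) = t^10 - 3*t^9 + 4*t^8 - 6*t^7 + 6*t^6 - 5*t^5 + 5*t^4 - 2*t^3 + t^2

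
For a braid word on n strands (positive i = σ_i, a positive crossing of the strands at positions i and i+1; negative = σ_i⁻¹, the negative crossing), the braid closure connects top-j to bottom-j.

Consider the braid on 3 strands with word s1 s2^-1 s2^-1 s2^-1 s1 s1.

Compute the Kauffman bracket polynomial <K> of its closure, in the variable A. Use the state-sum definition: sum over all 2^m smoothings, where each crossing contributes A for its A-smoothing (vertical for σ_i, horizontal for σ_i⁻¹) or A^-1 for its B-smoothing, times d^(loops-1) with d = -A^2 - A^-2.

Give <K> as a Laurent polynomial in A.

-A^12 + A^8 - A^4 + 3 - A^-4 + A^-8 - A^-12

Derivation:
Braid: s1 s2^-1 s2^-1 s2^-1 s1 s1 on 3 strands, 6 crossings.
Writhe w = (#positive) - (#negative) = 3 - 3 = 0.
Computing the Kauffman bracket via state sum. There are 2^6 = 64 states.
Each crossing splits two ways (0=vertical, 1=horizontal). The state's weight is A^(#A-smoothings - #B-smoothings) * d^(loops - 1).
Tabulate the states by total A-exponent and number of loops L (A-exp: L × count):
  A^6: L=4 ×1
  A^4: L=3 ×6
  A^2: L=2 ×12, L=4 ×3
  A^0: L=1 ×9, L=3 ×10, L=5 ×1
  A^-2: L=2 ×12, L=4 ×3
  A^-4: L=3 ×6
  A^-6: L=4 ×1
Each group contributes A^e * Σ count * d^(L-1):
Powers of d = -A^2 - A^-2: d^2 = A^4 + 2 + A^-4; d^3 = -A^6 - 3*A^2 - 3*A^-2 - A^-6; d^4 = A^8 + 4*A^4 + 6 + 4*A^-4 + A^-8.
  A^6 * (d^3) = -A^12 - 3*A^8 - 3*A^4 - 1
  A^4 * (6*d^2) = 6*A^8 + 12*A^4 + 6
  A^2 * (12*d + 3*d^3) = -3*A^8 - 21*A^4 - 21 - 3*A^-4
  A^0 * (9 + 10*d^2 + d^4) = A^8 + 14*A^4 + 35 + 14*A^-4 + A^-8
  A^-2 * (12*d + 3*d^3) = -3*A^4 - 21 - 21*A^-4 - 3*A^-8
  A^-4 * (6*d^2) = 6 + 12*A^-4 + 6*A^-8
  A^-6 * (d^3) = -1 - 3*A^-4 - 3*A^-8 - A^-12
Summing the groups: <K> = -A^12 + A^8 - A^4 + 3 - A^-4 + A^-8 - A^-12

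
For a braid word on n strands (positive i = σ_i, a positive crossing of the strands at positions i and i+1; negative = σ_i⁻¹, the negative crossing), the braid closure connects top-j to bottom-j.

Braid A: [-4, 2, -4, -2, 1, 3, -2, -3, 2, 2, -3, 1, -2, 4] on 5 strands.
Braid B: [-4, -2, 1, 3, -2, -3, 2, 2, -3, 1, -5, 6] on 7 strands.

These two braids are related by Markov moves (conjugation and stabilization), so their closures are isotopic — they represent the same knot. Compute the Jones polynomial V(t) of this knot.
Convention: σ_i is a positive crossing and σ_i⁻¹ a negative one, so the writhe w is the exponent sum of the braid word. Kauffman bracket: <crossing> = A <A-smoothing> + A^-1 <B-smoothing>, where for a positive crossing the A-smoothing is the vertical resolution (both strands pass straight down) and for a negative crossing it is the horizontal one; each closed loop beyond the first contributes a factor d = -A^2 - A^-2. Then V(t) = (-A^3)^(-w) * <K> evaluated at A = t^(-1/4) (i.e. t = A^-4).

Markov-equivalent braids have isotopic closures, hence identical knot invariants. Strip the Markov moves from each word to reach a common short braid β, then compute V(t) once on β.
Braid A: s4^-1 s2 s4^-1 s2^-1 s1 s3 s2^-1 s3^-1 s2 s2 s3^-1 s1 s2^-1 s4 on 5 strands reduces by inverse Markov moves (closure unchanged at each step):
  Deconjugate: the word is γ·β·γ⁻¹ with γ = s4^-1 (prefix) and γ⁻¹ = s4 (suffix); strip both.
  Deconjugate: the word is γ·β·γ⁻¹ with γ = s2 (prefix) and γ⁻¹ = s2^-1 (suffix); strip both.
Reduced to β = s4^-1 s2^-1 s1 s3 s2^-1 s3^-1 s2 s2 s3^-1 s1 on 5 strands, 10 crossings.
Braid B: s4^-1 s2^-1 s1 s3 s2^-1 s3^-1 s2 s2 s3^-1 s1 s5^-1 s6 on 7 strands reduces by inverse Markov moves (closure unchanged at each step):
  Destabilize: the word has the form β·s6 where s6 occurs only as the final letter (β ∈ B_6); drop it and the last strand → 6 strands.
  Destabilize: the word has the form β·s5^-1 where s5^-1 occurs only as the final letter (β ∈ B_5); drop it and the last strand → 5 strands.
Reduced to β = s4^-1 s2^-1 s1 s3 s2^-1 s3^-1 s2 s2 s3^-1 s1 on 5 strands, 10 crossings.
Both give the same β = s4^-1 s2^-1 s1 s3 s2^-1 s3^-1 s2 s2 s3^-1 s1 on 5 strands, so one state sum suffices:
Braid: s4^-1 s2^-1 s1 s3 s2^-1 s3^-1 s2 s2 s3^-1 s1 on 5 strands, 10 crossings.
Writhe w = (#positive) - (#negative) = 5 - 5 = 0.
Enumerate smoothing states for the bracket polynomial. There are 2^10 = 1024 states.
Smooth each crossing (0=||, 1=⌣⌢); contribution A^(Σ sign_k(1-2s_k)) * d^(L-1).
Tabulate the states by total A-exponent and number of loops L (A-exp: L × count):
  A^10: L=4 ×1
  A^8: L=3 ×9, L=5 ×1
  A^6: L=2 ×27, L=4 ×18
  A^4: L=1 ×28, L=3 ×78, L=5 ×14
  A^2: L=2 ×116, L=4 ×88, L=6 ×6
  A^0: L=1 ×27, L=3 ×178, L=5 ×46, L=7 ×1
  A^-2: L=2 ×78, L=4 ×123, L=6 ×9
  A^-4: L=1 ×6, L=3 ×78, L=5 ×36
  A^-6: L=2 ×11, L=4 ×31, L=6 ×3
  A^-8: L=3 ×6, L=5 ×4
  A^-10: L=4 ×1
Each group contributes A^e * Σ count * d^(L-1):
Powers of d = -A^2 - A^-2: d^2 = A^4 + 2 + A^-4; d^3 = -A^6 - 3*A^2 - 3*A^-2 - A^-6; d^4 = A^8 + 4*A^4 + 6 + 4*A^-4 + A^-8; d^5 = -A^10 - 5*A^6 - 10*A^2 - 10*A^-2 - 5*A^-6 - A^-10; d^6 = A^12 + 6*A^8 + 15*A^4 + 20 + 15*A^-4 + 6*A^-8 + A^-12.
  A^10 * (d^3) = -A^16 - 3*A^12 - 3*A^8 - A^4
  A^8 * (9*d^2 + d^4) = A^16 + 13*A^12 + 24*A^8 + 13*A^4 + 1
  A^6 * (27*d + 18*d^3) = -18*A^12 - 81*A^8 - 81*A^4 - 18
  A^4 * (28 + 78*d^2 + 14*d^4) = 14*A^12 + 134*A^8 + 268*A^4 + 134 + 14*A^-4
  A^2 * (116*d + 88*d^3 + 6*d^5) = -6*A^12 - 118*A^8 - 440*A^4 - 440 - 118*A^-4 - 6*A^-8
  A^0 * (27 + 178*d^2 + 46*d^4 + d^6) = A^12 + 52*A^8 + 377*A^4 + 679 + 377*A^-4 + 52*A^-8 + A^-12
  A^-2 * (78*d + 123*d^3 + 9*d^5) = -9*A^8 - 168*A^4 - 537 - 537*A^-4 - 168*A^-8 - 9*A^-12
  A^-4 * (6 + 78*d^2 + 36*d^4) = 36*A^4 + 222 + 378*A^-4 + 222*A^-8 + 36*A^-12
  A^-6 * (11*d + 31*d^3 + 3*d^5) = -3*A^4 - 46 - 134*A^-4 - 134*A^-8 - 46*A^-12 - 3*A^-16
  A^-8 * (6*d^2 + 4*d^4) = 4 + 22*A^-4 + 36*A^-8 + 22*A^-12 + 4*A^-16
  A^-10 * (d^3) = -A^-4 - 3*A^-8 - 3*A^-12 - A^-16
Summing the groups: <K> = A^12 - A^8 + A^4 - 1 + A^-4 - A^-8 + A^-12
Normalise by the writhe: (-A^3)^(-w) = (-A^3)^(0) = 1, so f(A) = 1 * <K> = A^12 - A^8 + A^4 - 1 + A^-4 - A^-8 + A^-12.
Substitute A = t^(-1/4), i.e. A^e → t^(-e/4): V(t) = t^3 - t^2 + t - 1 + t^-1 - t^-2 + t^-3

Answer: t^3 - t^2 + t - 1 + t^-1 - t^-2 + t^-3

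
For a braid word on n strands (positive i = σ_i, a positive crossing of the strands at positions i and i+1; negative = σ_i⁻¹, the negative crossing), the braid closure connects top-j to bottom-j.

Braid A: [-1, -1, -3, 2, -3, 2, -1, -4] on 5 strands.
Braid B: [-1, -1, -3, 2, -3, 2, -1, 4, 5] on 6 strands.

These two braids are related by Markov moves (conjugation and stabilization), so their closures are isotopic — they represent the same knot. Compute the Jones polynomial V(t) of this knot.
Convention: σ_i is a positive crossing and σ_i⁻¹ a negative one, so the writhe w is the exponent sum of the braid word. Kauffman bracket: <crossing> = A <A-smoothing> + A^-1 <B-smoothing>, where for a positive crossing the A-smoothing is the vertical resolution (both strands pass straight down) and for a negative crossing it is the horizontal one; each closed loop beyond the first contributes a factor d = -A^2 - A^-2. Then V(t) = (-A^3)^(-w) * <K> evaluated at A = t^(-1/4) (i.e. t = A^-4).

t - 1 + 2*t^-1 - 3*t^-2 + 3*t^-3 - 2*t^-4 + 2*t^-5 - t^-6

Derivation:
Markov-equivalent braids have isotopic closures, hence identical knot invariants. Strip the Markov moves from each word to reach a common short braid β, then compute V(t) once on β.
Braid A: s1^-1 s1^-1 s3^-1 s2 s3^-1 s2 s1^-1 s4^-1 on 5 strands reduces by inverse Markov moves (closure unchanged at each step):
  Destabilize: the word has the form β·s4^-1 where s4^-1 occurs only as the final letter (β ∈ B_4); drop it and the last strand → 4 strands.
Reduced to β = s1^-1 s1^-1 s3^-1 s2 s3^-1 s2 s1^-1 on 4 strands, 7 crossings.
Braid B: s1^-1 s1^-1 s3^-1 s2 s3^-1 s2 s1^-1 s4 s5 on 6 strands reduces by inverse Markov moves (closure unchanged at each step):
  Destabilize: the word has the form β·s5 where s5 occurs only as the final letter (β ∈ B_5); drop it and the last strand → 5 strands.
  Destabilize: the word has the form β·s4 where s4 occurs only as the final letter (β ∈ B_4); drop it and the last strand → 4 strands.
Reduced to β = s1^-1 s1^-1 s3^-1 s2 s3^-1 s2 s1^-1 on 4 strands, 7 crossings.
Both give the same β = s1^-1 s1^-1 s3^-1 s2 s3^-1 s2 s1^-1 on 4 strands, so one state sum suffices:
Braid: s1^-1 s1^-1 s3^-1 s2 s3^-1 s2 s1^-1 on 4 strands, 7 crossings.
Writhe w = (#positive) - (#negative) = 2 - 5 = -3.
State-sum expansion of <K>. There are 2^7 = 128 states.
Each crossing splits two ways (0=vertical, 1=horizontal). The state's weight is A^(#A-smoothings - #B-smoothings) * d^(loops - 1).
Tabulate the states by total A-exponent and number of loops L (A-exp: L × count):
  A^7: L=5 ×1
  A^5: L=4 ×7
  A^3: L=3 ×20, L=5 ×1
  A^1: L=2 ×27, L=4 ×8
  A^-1: L=1 ×15, L=3 ×19, L=5 ×1
  A^-3: L=2 ×17, L=4 ×4
  A^-5: L=3 ×7
  A^-7: L=4 ×1
Each group contributes A^e * Σ count * d^(L-1):
Powers of d = -A^2 - A^-2: d^2 = A^4 + 2 + A^-4; d^3 = -A^6 - 3*A^2 - 3*A^-2 - A^-6; d^4 = A^8 + 4*A^4 + 6 + 4*A^-4 + A^-8.
  A^7 * (d^4) = A^15 + 4*A^11 + 6*A^7 + 4*A^3 + A^-1
  A^5 * (7*d^3) = -7*A^11 - 21*A^7 - 21*A^3 - 7*A^-1
  A^3 * (20*d^2 + d^4) = A^11 + 24*A^7 + 46*A^3 + 24*A^-1 + A^-5
  A^1 * (27*d + 8*d^3) = -8*A^7 - 51*A^3 - 51*A^-1 - 8*A^-5
  A^-1 * (15 + 19*d^2 + d^4) = A^7 + 23*A^3 + 59*A^-1 + 23*A^-5 + A^-9
  A^-3 * (17*d + 4*d^3) = -4*A^3 - 29*A^-1 - 29*A^-5 - 4*A^-9
  A^-5 * (7*d^2) = 7*A^-1 + 14*A^-5 + 7*A^-9
  A^-7 * (d^3) = -A^-1 - 3*A^-5 - 3*A^-9 - A^-13
Summing the groups: <K> = A^15 - 2*A^11 + 2*A^7 - 3*A^3 + 3*A^-1 - 2*A^-5 + A^-9 - A^-13
Normalise by the writhe: (-A^3)^(-w) = (-A^3)^(3) = -A^9, so f(A) = -A^9 * <K> = -A^24 + 2*A^20 - 2*A^16 + 3*A^12 - 3*A^8 + 2*A^4 - 1 + A^-4.
Substitute A = t^(-1/4), i.e. A^e → t^(-e/4): V(t) = t - 1 + 2*t^-1 - 3*t^-2 + 3*t^-3 - 2*t^-4 + 2*t^-5 - t^-6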